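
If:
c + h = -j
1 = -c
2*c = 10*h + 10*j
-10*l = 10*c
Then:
No Solution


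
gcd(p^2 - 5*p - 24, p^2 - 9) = p + 3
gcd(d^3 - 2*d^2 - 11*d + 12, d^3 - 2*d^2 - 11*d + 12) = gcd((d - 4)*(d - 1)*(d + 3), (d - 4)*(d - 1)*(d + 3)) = d^3 - 2*d^2 - 11*d + 12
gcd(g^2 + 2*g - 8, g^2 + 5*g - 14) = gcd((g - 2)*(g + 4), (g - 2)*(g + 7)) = g - 2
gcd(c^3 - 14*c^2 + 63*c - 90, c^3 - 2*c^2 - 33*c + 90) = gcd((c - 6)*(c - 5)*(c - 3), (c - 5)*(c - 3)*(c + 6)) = c^2 - 8*c + 15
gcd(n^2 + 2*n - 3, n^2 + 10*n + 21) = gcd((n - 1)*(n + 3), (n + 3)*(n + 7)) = n + 3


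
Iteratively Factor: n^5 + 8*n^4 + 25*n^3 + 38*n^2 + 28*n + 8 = (n + 2)*(n^4 + 6*n^3 + 13*n^2 + 12*n + 4) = (n + 2)^2*(n^3 + 4*n^2 + 5*n + 2) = (n + 2)^3*(n^2 + 2*n + 1) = (n + 1)*(n + 2)^3*(n + 1)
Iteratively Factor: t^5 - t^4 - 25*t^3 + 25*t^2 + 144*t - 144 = (t - 3)*(t^4 + 2*t^3 - 19*t^2 - 32*t + 48) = (t - 3)*(t - 1)*(t^3 + 3*t^2 - 16*t - 48) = (t - 3)*(t - 1)*(t + 3)*(t^2 - 16) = (t - 3)*(t - 1)*(t + 3)*(t + 4)*(t - 4)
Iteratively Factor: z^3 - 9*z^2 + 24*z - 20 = (z - 5)*(z^2 - 4*z + 4) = (z - 5)*(z - 2)*(z - 2)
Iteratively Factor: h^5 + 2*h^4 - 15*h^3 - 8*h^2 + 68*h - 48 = (h + 4)*(h^4 - 2*h^3 - 7*h^2 + 20*h - 12) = (h - 2)*(h + 4)*(h^3 - 7*h + 6) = (h - 2)^2*(h + 4)*(h^2 + 2*h - 3) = (h - 2)^2*(h + 3)*(h + 4)*(h - 1)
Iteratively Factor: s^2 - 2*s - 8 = (s - 4)*(s + 2)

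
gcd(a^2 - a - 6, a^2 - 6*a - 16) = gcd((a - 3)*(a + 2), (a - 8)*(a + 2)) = a + 2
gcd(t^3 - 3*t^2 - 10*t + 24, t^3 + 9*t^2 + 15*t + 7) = 1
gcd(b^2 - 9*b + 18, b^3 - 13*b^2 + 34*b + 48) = b - 6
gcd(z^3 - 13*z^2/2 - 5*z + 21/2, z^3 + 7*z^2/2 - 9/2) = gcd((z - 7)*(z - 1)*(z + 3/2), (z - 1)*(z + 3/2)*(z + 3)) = z^2 + z/2 - 3/2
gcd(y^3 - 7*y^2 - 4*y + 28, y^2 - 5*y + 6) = y - 2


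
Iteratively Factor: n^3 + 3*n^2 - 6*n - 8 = (n + 1)*(n^2 + 2*n - 8) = (n - 2)*(n + 1)*(n + 4)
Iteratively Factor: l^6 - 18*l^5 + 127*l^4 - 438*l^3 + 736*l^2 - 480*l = (l - 4)*(l^5 - 14*l^4 + 71*l^3 - 154*l^2 + 120*l) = (l - 4)*(l - 2)*(l^4 - 12*l^3 + 47*l^2 - 60*l) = (l - 4)*(l - 3)*(l - 2)*(l^3 - 9*l^2 + 20*l) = l*(l - 4)*(l - 3)*(l - 2)*(l^2 - 9*l + 20) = l*(l - 5)*(l - 4)*(l - 3)*(l - 2)*(l - 4)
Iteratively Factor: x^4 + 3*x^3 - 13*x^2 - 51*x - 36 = (x + 1)*(x^3 + 2*x^2 - 15*x - 36) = (x + 1)*(x + 3)*(x^2 - x - 12) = (x + 1)*(x + 3)^2*(x - 4)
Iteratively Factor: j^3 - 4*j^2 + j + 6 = (j - 3)*(j^2 - j - 2) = (j - 3)*(j - 2)*(j + 1)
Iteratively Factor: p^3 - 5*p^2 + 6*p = (p)*(p^2 - 5*p + 6) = p*(p - 2)*(p - 3)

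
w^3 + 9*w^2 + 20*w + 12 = (w + 1)*(w + 2)*(w + 6)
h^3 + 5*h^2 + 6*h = h*(h + 2)*(h + 3)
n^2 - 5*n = n*(n - 5)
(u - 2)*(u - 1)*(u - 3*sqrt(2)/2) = u^3 - 3*u^2 - 3*sqrt(2)*u^2/2 + 2*u + 9*sqrt(2)*u/2 - 3*sqrt(2)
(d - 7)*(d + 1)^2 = d^3 - 5*d^2 - 13*d - 7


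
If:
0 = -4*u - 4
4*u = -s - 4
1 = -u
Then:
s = 0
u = -1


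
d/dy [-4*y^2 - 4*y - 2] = -8*y - 4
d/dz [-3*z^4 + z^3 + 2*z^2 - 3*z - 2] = -12*z^3 + 3*z^2 + 4*z - 3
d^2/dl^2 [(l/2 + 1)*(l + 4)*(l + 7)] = 3*l + 13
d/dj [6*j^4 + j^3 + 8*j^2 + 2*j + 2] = 24*j^3 + 3*j^2 + 16*j + 2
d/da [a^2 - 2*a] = 2*a - 2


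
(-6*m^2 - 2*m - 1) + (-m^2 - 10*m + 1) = -7*m^2 - 12*m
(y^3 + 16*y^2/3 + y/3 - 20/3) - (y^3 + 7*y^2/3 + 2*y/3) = 3*y^2 - y/3 - 20/3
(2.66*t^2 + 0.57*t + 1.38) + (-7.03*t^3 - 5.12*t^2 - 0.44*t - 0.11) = -7.03*t^3 - 2.46*t^2 + 0.13*t + 1.27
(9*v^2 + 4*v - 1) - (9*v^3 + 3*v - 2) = -9*v^3 + 9*v^2 + v + 1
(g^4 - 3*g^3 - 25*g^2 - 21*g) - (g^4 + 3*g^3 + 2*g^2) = -6*g^3 - 27*g^2 - 21*g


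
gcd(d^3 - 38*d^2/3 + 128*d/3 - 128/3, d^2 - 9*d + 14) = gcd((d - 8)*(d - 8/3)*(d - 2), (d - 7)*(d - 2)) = d - 2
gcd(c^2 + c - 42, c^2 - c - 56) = c + 7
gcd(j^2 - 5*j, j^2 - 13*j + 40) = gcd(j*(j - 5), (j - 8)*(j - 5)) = j - 5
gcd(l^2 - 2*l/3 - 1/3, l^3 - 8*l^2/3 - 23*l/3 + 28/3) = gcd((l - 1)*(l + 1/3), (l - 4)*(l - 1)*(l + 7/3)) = l - 1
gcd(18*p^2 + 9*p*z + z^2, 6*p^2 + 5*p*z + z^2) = 3*p + z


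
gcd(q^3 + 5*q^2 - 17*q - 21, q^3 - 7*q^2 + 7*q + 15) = q^2 - 2*q - 3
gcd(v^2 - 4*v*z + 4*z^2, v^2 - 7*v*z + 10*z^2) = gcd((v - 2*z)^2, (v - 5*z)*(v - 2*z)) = -v + 2*z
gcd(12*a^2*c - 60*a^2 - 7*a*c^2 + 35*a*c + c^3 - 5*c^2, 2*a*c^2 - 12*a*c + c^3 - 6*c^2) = 1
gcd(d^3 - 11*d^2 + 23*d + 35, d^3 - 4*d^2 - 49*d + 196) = d - 7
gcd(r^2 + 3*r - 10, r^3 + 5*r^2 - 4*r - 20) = r^2 + 3*r - 10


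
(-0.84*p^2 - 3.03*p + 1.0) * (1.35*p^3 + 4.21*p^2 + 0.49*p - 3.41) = -1.134*p^5 - 7.6269*p^4 - 11.8179*p^3 + 5.5897*p^2 + 10.8223*p - 3.41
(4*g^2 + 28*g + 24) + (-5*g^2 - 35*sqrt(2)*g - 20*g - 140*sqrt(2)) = -g^2 - 35*sqrt(2)*g + 8*g - 140*sqrt(2) + 24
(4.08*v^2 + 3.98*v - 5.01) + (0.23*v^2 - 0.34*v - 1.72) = 4.31*v^2 + 3.64*v - 6.73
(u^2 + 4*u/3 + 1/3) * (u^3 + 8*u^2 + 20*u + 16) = u^5 + 28*u^4/3 + 31*u^3 + 136*u^2/3 + 28*u + 16/3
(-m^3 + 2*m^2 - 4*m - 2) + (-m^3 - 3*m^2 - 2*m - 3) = -2*m^3 - m^2 - 6*m - 5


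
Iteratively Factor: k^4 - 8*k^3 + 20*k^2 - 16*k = (k)*(k^3 - 8*k^2 + 20*k - 16) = k*(k - 2)*(k^2 - 6*k + 8) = k*(k - 4)*(k - 2)*(k - 2)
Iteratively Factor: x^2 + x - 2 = (x - 1)*(x + 2)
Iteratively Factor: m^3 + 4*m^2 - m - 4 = (m + 1)*(m^2 + 3*m - 4) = (m + 1)*(m + 4)*(m - 1)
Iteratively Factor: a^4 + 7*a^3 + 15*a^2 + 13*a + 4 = (a + 1)*(a^3 + 6*a^2 + 9*a + 4) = (a + 1)^2*(a^2 + 5*a + 4) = (a + 1)^2*(a + 4)*(a + 1)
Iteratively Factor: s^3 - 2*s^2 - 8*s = (s - 4)*(s^2 + 2*s) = (s - 4)*(s + 2)*(s)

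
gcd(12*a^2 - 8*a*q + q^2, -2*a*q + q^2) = -2*a + q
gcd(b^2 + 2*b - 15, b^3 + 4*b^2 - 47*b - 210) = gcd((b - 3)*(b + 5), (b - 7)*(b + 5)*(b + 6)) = b + 5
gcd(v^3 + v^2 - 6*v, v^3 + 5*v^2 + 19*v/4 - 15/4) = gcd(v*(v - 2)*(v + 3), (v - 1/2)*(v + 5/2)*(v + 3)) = v + 3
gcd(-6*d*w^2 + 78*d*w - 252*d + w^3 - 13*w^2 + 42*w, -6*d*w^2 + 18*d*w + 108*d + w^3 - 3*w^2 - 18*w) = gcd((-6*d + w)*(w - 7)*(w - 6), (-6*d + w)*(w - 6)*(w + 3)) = -6*d*w + 36*d + w^2 - 6*w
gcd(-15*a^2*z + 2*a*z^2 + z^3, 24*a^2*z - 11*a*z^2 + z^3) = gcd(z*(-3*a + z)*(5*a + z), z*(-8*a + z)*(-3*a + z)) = -3*a*z + z^2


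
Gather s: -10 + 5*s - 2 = 5*s - 12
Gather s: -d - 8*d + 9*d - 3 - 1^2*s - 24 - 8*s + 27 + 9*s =0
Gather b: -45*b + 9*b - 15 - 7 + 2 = -36*b - 20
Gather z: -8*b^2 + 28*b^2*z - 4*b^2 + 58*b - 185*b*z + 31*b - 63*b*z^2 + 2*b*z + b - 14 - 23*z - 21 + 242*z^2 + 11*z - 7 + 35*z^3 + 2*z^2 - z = -12*b^2 + 90*b + 35*z^3 + z^2*(244 - 63*b) + z*(28*b^2 - 183*b - 13) - 42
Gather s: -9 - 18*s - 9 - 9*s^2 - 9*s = -9*s^2 - 27*s - 18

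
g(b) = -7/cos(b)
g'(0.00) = 0.00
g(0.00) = -7.00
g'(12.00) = 5.27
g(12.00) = -8.30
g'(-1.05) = 24.53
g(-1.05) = -14.07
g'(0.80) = -10.35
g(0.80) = -10.05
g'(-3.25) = -0.77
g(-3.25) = 7.04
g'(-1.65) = 1114.68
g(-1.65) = 88.47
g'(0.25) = -1.84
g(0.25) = -7.22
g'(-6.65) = 2.88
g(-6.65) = -7.50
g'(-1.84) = 95.39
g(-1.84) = 26.32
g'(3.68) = 4.87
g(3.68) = 8.15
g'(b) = -7*sin(b)/cos(b)^2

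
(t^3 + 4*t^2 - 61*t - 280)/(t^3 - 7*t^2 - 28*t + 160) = (t + 7)/(t - 4)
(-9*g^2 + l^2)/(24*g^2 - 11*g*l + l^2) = (-3*g - l)/(8*g - l)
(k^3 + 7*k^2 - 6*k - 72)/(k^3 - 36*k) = (k^2 + k - 12)/(k*(k - 6))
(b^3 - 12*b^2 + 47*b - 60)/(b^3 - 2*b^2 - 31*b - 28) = (-b^3 + 12*b^2 - 47*b + 60)/(-b^3 + 2*b^2 + 31*b + 28)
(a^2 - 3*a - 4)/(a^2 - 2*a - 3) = (a - 4)/(a - 3)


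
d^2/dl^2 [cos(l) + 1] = -cos(l)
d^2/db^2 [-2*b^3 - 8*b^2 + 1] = -12*b - 16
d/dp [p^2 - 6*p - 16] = 2*p - 6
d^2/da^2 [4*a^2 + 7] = 8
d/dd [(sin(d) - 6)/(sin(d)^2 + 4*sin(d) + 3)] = (12*sin(d) + cos(d)^2 + 26)*cos(d)/(sin(d)^2 + 4*sin(d) + 3)^2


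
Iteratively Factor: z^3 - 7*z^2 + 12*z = (z - 4)*(z^2 - 3*z) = (z - 4)*(z - 3)*(z)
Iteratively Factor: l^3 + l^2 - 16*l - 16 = (l + 4)*(l^2 - 3*l - 4) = (l + 1)*(l + 4)*(l - 4)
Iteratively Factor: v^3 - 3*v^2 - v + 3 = (v + 1)*(v^2 - 4*v + 3) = (v - 3)*(v + 1)*(v - 1)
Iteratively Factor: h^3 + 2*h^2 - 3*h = (h - 1)*(h^2 + 3*h) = (h - 1)*(h + 3)*(h)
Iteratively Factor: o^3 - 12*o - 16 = (o + 2)*(o^2 - 2*o - 8) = (o + 2)^2*(o - 4)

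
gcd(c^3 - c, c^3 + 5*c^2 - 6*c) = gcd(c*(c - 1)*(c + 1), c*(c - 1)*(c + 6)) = c^2 - c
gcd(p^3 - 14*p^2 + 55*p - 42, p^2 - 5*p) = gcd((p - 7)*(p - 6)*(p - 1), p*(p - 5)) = 1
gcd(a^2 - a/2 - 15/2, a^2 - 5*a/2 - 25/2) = a + 5/2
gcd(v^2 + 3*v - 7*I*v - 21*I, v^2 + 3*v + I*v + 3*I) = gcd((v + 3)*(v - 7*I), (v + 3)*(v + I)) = v + 3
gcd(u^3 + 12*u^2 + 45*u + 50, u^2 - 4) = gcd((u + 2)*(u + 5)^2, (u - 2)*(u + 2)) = u + 2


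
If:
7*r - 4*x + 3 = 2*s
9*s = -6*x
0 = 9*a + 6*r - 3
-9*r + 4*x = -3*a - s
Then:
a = -29/27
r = 19/9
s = -40/9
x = 20/3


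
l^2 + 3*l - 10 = (l - 2)*(l + 5)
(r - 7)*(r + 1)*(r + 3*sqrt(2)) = r^3 - 6*r^2 + 3*sqrt(2)*r^2 - 18*sqrt(2)*r - 7*r - 21*sqrt(2)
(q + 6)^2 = q^2 + 12*q + 36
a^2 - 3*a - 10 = (a - 5)*(a + 2)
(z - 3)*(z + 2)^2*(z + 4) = z^4 + 5*z^3 - 4*z^2 - 44*z - 48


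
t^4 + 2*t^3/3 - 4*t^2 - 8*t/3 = t*(t - 2)*(t + 2/3)*(t + 2)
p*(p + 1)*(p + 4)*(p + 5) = p^4 + 10*p^3 + 29*p^2 + 20*p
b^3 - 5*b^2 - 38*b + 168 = (b - 7)*(b - 4)*(b + 6)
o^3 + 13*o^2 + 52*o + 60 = (o + 2)*(o + 5)*(o + 6)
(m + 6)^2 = m^2 + 12*m + 36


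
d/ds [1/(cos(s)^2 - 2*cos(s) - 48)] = 2*(cos(s) - 1)*sin(s)/(sin(s)^2 + 2*cos(s) + 47)^2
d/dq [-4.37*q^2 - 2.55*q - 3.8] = -8.74*q - 2.55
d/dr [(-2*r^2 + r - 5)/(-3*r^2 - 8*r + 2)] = 19*(r^2 - 2*r - 2)/(9*r^4 + 48*r^3 + 52*r^2 - 32*r + 4)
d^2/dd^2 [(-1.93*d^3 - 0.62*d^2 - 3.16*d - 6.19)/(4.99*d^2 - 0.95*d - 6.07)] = (5.6843418860808e-14*d^5 - 283.6472*d^3 - 1104.24198*d^2 - 824.8869*d - 395.39788)/(124.251499*d^6 - 70.965285*d^5 - 439.920396*d^4 + 171.791635*d^3 + 535.133628*d^2 - 105.007965*d - 223.648543)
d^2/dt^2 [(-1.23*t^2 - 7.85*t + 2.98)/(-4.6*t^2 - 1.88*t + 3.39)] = (-2.8421709430404e-14*t^4 + 310.93792*t^3 - 263.25708*t^2 + 579.85116*t + 14.324542)/(97.336*t^6 + 119.3424*t^5 - 166.42248*t^4 - 169.255648*t^3 + 122.646132*t^2 + 64.815444*t - 38.958219)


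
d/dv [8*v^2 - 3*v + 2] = 16*v - 3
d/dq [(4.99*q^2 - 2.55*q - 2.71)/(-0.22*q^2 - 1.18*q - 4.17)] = (-6.4492*q^2 - 42.809*q + 7.4357)/(0.0484*q^4 + 0.5192*q^3 + 3.2272*q^2 + 9.8412*q + 17.3889)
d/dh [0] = 0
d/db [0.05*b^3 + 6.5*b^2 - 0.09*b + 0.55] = 0.15*b^2 + 13.0*b - 0.09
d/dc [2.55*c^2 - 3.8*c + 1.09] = 5.1*c - 3.8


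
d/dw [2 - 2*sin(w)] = -2*cos(w)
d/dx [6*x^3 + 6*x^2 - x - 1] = 18*x^2 + 12*x - 1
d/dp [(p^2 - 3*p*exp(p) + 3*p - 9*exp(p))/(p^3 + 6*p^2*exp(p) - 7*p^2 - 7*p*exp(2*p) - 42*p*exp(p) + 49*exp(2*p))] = ((p^2 - 3*p*exp(p) + 3*p - 9*exp(p))*(-6*p^2*exp(p) - 3*p^2 + 14*p*exp(2*p) + 30*p*exp(p) + 14*p - 91*exp(2*p) + 42*exp(p)) + (-3*p*exp(p) + 2*p - 12*exp(p) + 3)*(p^3 + 6*p^2*exp(p) - 7*p^2 - 7*p*exp(2*p) - 42*p*exp(p) + 49*exp(2*p)))/(p^3 + 6*p^2*exp(p) - 7*p^2 - 7*p*exp(2*p) - 42*p*exp(p) + 49*exp(2*p))^2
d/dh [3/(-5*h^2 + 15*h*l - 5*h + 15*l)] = 3*(2*h - 3*l + 1)/(5*(h^2 - 3*h*l + h - 3*l)^2)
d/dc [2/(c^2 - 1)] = -4*c/(c^2 - 1)^2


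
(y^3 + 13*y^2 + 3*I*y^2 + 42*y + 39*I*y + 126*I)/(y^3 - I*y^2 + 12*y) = (y^2 + 13*y + 42)/(y*(y - 4*I))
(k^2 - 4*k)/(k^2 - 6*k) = (k - 4)/(k - 6)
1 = 1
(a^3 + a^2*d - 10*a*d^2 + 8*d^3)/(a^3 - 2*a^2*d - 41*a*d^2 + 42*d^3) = (a^2 + 2*a*d - 8*d^2)/(a^2 - a*d - 42*d^2)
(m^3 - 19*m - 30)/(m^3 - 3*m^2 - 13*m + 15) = (m + 2)/(m - 1)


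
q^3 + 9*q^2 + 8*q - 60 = (q - 2)*(q + 5)*(q + 6)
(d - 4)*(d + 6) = d^2 + 2*d - 24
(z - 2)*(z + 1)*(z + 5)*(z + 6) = z^4 + 10*z^3 + 17*z^2 - 52*z - 60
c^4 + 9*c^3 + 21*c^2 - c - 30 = (c - 1)*(c + 2)*(c + 3)*(c + 5)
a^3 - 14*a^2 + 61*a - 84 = (a - 7)*(a - 4)*(a - 3)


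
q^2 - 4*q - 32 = (q - 8)*(q + 4)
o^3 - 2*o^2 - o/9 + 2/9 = (o - 2)*(o - 1/3)*(o + 1/3)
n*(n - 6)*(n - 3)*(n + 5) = n^4 - 4*n^3 - 27*n^2 + 90*n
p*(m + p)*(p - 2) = m*p^2 - 2*m*p + p^3 - 2*p^2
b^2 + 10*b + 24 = (b + 4)*(b + 6)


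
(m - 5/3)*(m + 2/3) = m^2 - m - 10/9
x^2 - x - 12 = (x - 4)*(x + 3)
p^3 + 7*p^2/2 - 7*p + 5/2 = (p - 1)*(p - 1/2)*(p + 5)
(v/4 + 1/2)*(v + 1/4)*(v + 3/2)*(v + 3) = v^4/4 + 27*v^3/16 + 121*v^2/32 + 99*v/32 + 9/16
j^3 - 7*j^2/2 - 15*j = j*(j - 6)*(j + 5/2)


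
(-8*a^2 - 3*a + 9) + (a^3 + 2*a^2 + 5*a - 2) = a^3 - 6*a^2 + 2*a + 7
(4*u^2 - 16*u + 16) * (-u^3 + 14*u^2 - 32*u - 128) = -4*u^5 + 72*u^4 - 368*u^3 + 224*u^2 + 1536*u - 2048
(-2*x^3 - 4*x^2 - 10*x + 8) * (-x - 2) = 2*x^4 + 8*x^3 + 18*x^2 + 12*x - 16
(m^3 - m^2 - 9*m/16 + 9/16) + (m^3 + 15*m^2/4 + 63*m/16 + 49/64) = 2*m^3 + 11*m^2/4 + 27*m/8 + 85/64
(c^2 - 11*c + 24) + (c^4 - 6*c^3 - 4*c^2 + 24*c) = c^4 - 6*c^3 - 3*c^2 + 13*c + 24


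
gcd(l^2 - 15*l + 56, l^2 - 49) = l - 7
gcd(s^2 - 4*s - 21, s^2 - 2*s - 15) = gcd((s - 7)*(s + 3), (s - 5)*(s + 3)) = s + 3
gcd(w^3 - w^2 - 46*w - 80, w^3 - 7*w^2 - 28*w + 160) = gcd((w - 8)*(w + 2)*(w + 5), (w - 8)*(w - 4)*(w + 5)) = w^2 - 3*w - 40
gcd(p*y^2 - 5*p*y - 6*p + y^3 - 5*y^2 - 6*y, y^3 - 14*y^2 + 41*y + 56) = y + 1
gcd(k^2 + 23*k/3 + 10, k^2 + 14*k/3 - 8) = k + 6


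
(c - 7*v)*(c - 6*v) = c^2 - 13*c*v + 42*v^2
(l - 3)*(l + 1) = l^2 - 2*l - 3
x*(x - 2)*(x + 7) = x^3 + 5*x^2 - 14*x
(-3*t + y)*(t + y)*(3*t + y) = -9*t^3 - 9*t^2*y + t*y^2 + y^3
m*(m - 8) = m^2 - 8*m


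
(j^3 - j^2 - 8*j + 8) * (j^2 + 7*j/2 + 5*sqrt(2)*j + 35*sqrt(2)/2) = j^5 + 5*j^4/2 + 5*sqrt(2)*j^4 - 23*j^3/2 + 25*sqrt(2)*j^3/2 - 115*sqrt(2)*j^2/2 - 20*j^2 - 100*sqrt(2)*j + 28*j + 140*sqrt(2)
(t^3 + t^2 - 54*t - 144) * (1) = t^3 + t^2 - 54*t - 144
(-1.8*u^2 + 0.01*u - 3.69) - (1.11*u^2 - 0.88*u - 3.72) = -2.91*u^2 + 0.89*u + 0.0300000000000002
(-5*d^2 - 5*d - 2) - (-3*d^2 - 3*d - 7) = -2*d^2 - 2*d + 5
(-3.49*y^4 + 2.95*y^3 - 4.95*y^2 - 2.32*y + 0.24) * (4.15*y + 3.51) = -14.4835*y^5 - 0.00739999999999874*y^4 - 10.188*y^3 - 27.0025*y^2 - 7.1472*y + 0.8424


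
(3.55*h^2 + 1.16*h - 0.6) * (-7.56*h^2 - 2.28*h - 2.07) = -26.838*h^4 - 16.8636*h^3 - 5.4573*h^2 - 1.0332*h + 1.242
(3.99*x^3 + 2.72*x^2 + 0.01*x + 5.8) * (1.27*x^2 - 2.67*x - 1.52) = 5.0673*x^5 - 7.1989*x^4 - 13.3145*x^3 + 3.2049*x^2 - 15.5012*x - 8.816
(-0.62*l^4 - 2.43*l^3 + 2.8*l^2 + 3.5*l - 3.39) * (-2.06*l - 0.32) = 1.2772*l^5 + 5.2042*l^4 - 4.9904*l^3 - 8.106*l^2 + 5.8634*l + 1.0848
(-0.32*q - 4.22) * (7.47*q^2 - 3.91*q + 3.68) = -2.3904*q^3 - 30.2722*q^2 + 15.3226*q - 15.5296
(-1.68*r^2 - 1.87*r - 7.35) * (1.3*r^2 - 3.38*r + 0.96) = -2.184*r^4 + 3.2474*r^3 - 4.8472*r^2 + 23.0478*r - 7.056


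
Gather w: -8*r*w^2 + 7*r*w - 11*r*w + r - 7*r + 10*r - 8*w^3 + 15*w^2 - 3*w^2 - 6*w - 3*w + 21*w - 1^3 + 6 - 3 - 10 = 4*r - 8*w^3 + w^2*(12 - 8*r) + w*(12 - 4*r) - 8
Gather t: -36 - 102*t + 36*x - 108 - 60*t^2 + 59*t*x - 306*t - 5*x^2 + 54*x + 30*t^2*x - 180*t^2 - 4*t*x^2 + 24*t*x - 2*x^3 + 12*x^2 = t^2*(30*x - 240) + t*(-4*x^2 + 83*x - 408) - 2*x^3 + 7*x^2 + 90*x - 144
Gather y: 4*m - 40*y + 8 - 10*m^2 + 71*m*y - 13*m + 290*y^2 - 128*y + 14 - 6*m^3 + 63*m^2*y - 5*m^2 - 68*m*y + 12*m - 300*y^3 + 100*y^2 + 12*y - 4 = -6*m^3 - 15*m^2 + 3*m - 300*y^3 + 390*y^2 + y*(63*m^2 + 3*m - 156) + 18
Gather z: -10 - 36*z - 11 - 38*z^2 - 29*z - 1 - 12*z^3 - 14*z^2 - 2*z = -12*z^3 - 52*z^2 - 67*z - 22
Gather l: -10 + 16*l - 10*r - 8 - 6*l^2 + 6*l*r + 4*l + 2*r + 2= -6*l^2 + l*(6*r + 20) - 8*r - 16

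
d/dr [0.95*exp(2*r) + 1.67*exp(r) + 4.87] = (1.9*exp(r) + 1.67)*exp(r)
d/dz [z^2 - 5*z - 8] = 2*z - 5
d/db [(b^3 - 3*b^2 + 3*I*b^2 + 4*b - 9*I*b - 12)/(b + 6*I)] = (2*b^3 + b^2*(-3 + 21*I) + 36*b*(-1 - I) + 66 + 24*I)/(b^2 + 12*I*b - 36)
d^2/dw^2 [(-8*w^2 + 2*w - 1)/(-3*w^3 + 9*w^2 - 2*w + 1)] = 2*(72*w^6 - 54*w^5 + 72*w^4 - 54*w^3 + 9*w^2 + 9*w - 1)/(27*w^9 - 243*w^8 + 783*w^7 - 1080*w^6 + 684*w^5 - 387*w^4 + 125*w^3 - 39*w^2 + 6*w - 1)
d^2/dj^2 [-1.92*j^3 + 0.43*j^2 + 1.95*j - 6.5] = 0.86 - 11.52*j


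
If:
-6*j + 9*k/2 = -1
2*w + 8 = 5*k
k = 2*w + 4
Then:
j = 11/12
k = 1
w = -3/2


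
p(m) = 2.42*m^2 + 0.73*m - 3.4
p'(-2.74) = -12.53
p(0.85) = -1.03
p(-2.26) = 7.31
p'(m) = 4.84*m + 0.73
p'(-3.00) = -13.79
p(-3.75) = 27.89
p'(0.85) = 4.84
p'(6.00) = 29.77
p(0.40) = -2.72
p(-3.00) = 16.19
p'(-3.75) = -17.42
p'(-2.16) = -9.72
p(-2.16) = 6.31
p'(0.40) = 2.67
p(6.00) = 88.10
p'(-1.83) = -8.13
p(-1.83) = 3.37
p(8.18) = 164.50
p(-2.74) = 12.77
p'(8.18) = 40.32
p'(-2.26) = -10.21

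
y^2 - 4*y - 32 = (y - 8)*(y + 4)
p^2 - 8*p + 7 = (p - 7)*(p - 1)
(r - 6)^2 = r^2 - 12*r + 36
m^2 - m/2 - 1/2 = (m - 1)*(m + 1/2)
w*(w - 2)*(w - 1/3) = w^3 - 7*w^2/3 + 2*w/3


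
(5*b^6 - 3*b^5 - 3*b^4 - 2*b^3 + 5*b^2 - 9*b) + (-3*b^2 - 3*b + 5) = 5*b^6 - 3*b^5 - 3*b^4 - 2*b^3 + 2*b^2 - 12*b + 5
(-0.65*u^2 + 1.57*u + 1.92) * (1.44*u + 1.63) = -0.936*u^3 + 1.2013*u^2 + 5.3239*u + 3.1296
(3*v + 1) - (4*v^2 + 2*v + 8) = -4*v^2 + v - 7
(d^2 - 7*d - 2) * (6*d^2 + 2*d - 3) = 6*d^4 - 40*d^3 - 29*d^2 + 17*d + 6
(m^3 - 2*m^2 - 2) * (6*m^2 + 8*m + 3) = 6*m^5 - 4*m^4 - 13*m^3 - 18*m^2 - 16*m - 6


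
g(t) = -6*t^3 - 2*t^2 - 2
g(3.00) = -182.00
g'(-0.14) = 0.21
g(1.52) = -27.69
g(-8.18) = 3148.24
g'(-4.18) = -297.78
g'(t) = -18*t^2 - 4*t = 2*t*(-9*t - 2)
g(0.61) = -4.11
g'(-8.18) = -1171.70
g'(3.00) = -174.00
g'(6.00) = -672.00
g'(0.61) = -9.14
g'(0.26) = -2.26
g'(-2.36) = -90.81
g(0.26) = -2.24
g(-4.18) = 401.26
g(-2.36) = 65.73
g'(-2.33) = -88.40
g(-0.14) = -2.02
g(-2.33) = 63.04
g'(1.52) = -47.67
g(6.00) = -1370.00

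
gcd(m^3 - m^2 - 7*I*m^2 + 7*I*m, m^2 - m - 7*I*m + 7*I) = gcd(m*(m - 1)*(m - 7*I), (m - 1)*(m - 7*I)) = m^2 + m*(-1 - 7*I) + 7*I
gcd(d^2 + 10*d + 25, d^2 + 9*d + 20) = d + 5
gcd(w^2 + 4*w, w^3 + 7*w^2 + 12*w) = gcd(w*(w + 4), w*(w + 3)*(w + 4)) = w^2 + 4*w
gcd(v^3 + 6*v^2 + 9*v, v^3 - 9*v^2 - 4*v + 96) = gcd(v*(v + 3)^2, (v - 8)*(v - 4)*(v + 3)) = v + 3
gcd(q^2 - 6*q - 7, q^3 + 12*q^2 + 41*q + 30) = q + 1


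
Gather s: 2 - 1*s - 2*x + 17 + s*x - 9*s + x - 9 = s*(x - 10) - x + 10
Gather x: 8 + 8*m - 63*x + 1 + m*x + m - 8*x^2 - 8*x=9*m - 8*x^2 + x*(m - 71) + 9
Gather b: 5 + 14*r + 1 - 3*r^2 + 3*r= -3*r^2 + 17*r + 6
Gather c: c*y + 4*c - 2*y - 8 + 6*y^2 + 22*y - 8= c*(y + 4) + 6*y^2 + 20*y - 16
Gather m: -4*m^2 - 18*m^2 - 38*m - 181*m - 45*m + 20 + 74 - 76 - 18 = -22*m^2 - 264*m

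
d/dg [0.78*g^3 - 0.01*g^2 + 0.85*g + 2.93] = 2.34*g^2 - 0.02*g + 0.85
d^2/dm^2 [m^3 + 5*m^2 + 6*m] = 6*m + 10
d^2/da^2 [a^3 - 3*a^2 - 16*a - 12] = 6*a - 6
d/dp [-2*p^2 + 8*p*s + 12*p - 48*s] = -4*p + 8*s + 12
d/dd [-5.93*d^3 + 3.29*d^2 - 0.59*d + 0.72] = -17.79*d^2 + 6.58*d - 0.59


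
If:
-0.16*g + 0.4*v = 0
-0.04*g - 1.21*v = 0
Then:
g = 0.00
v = 0.00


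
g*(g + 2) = g^2 + 2*g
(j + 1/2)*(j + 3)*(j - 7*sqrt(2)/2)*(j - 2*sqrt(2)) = j^4 - 11*sqrt(2)*j^3/2 + 7*j^3/2 - 77*sqrt(2)*j^2/4 + 31*j^2/2 - 33*sqrt(2)*j/4 + 49*j + 21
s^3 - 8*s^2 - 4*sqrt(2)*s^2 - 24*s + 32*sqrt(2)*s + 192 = (s - 8)*(s - 6*sqrt(2))*(s + 2*sqrt(2))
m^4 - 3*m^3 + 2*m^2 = m^2*(m - 2)*(m - 1)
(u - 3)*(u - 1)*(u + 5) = u^3 + u^2 - 17*u + 15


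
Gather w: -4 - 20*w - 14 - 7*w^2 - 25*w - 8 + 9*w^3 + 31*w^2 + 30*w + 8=9*w^3 + 24*w^2 - 15*w - 18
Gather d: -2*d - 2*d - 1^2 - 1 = -4*d - 2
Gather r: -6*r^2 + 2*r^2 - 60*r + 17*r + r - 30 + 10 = -4*r^2 - 42*r - 20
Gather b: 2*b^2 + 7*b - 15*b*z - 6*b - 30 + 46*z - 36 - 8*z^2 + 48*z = 2*b^2 + b*(1 - 15*z) - 8*z^2 + 94*z - 66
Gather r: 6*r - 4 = 6*r - 4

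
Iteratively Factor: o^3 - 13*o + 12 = (o - 1)*(o^2 + o - 12) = (o - 3)*(o - 1)*(o + 4)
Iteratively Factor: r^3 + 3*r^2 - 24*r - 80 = (r + 4)*(r^2 - r - 20) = (r - 5)*(r + 4)*(r + 4)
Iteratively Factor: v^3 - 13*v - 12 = (v + 1)*(v^2 - v - 12) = (v + 1)*(v + 3)*(v - 4)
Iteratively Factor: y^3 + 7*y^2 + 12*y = (y + 4)*(y^2 + 3*y) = y*(y + 4)*(y + 3)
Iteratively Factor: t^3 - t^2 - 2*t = (t - 2)*(t^2 + t) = t*(t - 2)*(t + 1)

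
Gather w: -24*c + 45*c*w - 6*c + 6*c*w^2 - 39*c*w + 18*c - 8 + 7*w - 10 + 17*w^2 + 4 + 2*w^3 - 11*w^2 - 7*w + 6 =6*c*w - 12*c + 2*w^3 + w^2*(6*c + 6) - 8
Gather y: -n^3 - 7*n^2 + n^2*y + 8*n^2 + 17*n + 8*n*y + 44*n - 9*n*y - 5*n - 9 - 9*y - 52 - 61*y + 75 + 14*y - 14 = -n^3 + n^2 + 56*n + y*(n^2 - n - 56)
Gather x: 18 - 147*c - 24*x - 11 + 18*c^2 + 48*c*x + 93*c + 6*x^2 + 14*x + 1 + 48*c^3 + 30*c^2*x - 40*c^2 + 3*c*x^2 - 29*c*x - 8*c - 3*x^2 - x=48*c^3 - 22*c^2 - 62*c + x^2*(3*c + 3) + x*(30*c^2 + 19*c - 11) + 8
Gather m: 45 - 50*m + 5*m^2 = 5*m^2 - 50*m + 45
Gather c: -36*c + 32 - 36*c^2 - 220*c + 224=-36*c^2 - 256*c + 256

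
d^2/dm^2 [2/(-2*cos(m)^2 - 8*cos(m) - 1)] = 8*(4*sin(m)^4 - 16*sin(m)^2 - 17*cos(m) + 3*cos(3*m) - 19)/(-2*sin(m)^2 + 8*cos(m) + 3)^3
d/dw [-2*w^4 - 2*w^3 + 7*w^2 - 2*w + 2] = -8*w^3 - 6*w^2 + 14*w - 2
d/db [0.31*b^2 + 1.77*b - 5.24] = 0.62*b + 1.77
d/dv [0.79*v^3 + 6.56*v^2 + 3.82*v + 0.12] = 2.37*v^2 + 13.12*v + 3.82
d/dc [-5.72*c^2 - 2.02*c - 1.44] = -11.44*c - 2.02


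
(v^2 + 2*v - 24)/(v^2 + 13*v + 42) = (v - 4)/(v + 7)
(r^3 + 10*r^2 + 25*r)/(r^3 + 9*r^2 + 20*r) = (r + 5)/(r + 4)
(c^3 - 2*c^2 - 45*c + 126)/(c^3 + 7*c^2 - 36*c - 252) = (c - 3)/(c + 6)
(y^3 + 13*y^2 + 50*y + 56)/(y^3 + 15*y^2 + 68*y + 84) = (y + 4)/(y + 6)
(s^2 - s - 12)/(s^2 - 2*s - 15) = (s - 4)/(s - 5)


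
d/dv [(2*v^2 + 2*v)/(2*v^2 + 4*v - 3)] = 2*(2*v^2 - 6*v - 3)/(4*v^4 + 16*v^3 + 4*v^2 - 24*v + 9)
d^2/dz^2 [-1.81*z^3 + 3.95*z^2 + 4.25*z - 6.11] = 7.9 - 10.86*z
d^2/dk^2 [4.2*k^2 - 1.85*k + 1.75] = 8.40000000000000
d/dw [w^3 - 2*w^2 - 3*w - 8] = 3*w^2 - 4*w - 3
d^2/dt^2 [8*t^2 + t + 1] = 16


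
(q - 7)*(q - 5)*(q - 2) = q^3 - 14*q^2 + 59*q - 70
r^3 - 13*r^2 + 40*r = r*(r - 8)*(r - 5)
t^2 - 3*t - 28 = (t - 7)*(t + 4)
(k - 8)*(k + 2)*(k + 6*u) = k^3 + 6*k^2*u - 6*k^2 - 36*k*u - 16*k - 96*u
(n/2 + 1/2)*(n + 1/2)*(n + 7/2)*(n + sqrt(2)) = n^4/2 + sqrt(2)*n^3/2 + 5*n^3/2 + 23*n^2/8 + 5*sqrt(2)*n^2/2 + 7*n/8 + 23*sqrt(2)*n/8 + 7*sqrt(2)/8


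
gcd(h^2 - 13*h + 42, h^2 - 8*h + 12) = h - 6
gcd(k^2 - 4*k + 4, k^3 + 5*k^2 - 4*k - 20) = k - 2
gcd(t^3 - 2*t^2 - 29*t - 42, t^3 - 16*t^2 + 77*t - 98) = t - 7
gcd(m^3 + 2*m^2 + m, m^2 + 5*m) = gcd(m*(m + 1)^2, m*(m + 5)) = m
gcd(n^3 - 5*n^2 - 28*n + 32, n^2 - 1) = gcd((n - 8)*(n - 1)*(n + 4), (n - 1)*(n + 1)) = n - 1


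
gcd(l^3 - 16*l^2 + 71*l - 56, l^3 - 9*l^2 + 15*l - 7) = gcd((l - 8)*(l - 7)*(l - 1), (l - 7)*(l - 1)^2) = l^2 - 8*l + 7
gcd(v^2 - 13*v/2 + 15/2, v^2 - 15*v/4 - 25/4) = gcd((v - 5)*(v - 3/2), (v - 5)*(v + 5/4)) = v - 5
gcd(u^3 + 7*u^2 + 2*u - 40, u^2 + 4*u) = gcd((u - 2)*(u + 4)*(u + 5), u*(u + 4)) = u + 4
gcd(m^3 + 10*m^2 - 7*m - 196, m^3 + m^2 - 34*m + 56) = m^2 + 3*m - 28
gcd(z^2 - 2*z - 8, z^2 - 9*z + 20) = z - 4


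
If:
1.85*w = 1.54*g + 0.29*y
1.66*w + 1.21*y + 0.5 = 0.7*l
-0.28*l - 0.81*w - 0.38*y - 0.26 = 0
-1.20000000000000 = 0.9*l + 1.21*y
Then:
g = 0.32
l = -0.29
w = 0.14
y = -0.78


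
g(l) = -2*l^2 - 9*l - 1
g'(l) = -4*l - 9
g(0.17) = -2.59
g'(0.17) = -9.68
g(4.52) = -82.54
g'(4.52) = -27.08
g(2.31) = -32.46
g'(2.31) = -18.24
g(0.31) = -3.98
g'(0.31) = -10.24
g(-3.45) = 6.24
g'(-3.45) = 4.80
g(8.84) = -236.85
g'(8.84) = -44.36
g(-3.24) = 7.16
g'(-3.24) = 3.96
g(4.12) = -72.03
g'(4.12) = -25.48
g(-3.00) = 8.00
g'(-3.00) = 3.00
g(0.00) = -1.00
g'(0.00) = -9.00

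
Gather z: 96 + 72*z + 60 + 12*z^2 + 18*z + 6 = 12*z^2 + 90*z + 162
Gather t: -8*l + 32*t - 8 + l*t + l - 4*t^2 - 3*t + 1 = -7*l - 4*t^2 + t*(l + 29) - 7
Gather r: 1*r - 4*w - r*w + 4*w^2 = r*(1 - w) + 4*w^2 - 4*w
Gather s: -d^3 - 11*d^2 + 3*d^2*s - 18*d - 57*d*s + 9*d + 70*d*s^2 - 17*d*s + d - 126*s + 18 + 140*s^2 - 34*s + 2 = -d^3 - 11*d^2 - 8*d + s^2*(70*d + 140) + s*(3*d^2 - 74*d - 160) + 20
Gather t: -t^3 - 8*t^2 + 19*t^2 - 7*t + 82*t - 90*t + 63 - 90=-t^3 + 11*t^2 - 15*t - 27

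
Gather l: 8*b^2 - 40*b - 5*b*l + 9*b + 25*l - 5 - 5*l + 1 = 8*b^2 - 31*b + l*(20 - 5*b) - 4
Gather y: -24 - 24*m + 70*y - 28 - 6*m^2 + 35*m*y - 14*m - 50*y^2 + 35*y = -6*m^2 - 38*m - 50*y^2 + y*(35*m + 105) - 52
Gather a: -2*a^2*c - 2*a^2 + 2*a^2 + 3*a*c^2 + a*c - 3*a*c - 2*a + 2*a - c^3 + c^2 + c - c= -2*a^2*c + a*(3*c^2 - 2*c) - c^3 + c^2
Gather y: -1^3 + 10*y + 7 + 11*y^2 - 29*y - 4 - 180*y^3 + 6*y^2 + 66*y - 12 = -180*y^3 + 17*y^2 + 47*y - 10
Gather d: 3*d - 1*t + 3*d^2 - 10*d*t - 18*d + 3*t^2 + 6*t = 3*d^2 + d*(-10*t - 15) + 3*t^2 + 5*t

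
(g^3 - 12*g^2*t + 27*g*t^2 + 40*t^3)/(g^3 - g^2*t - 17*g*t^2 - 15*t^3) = (g - 8*t)/(g + 3*t)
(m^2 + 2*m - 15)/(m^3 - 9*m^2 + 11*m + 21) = (m + 5)/(m^2 - 6*m - 7)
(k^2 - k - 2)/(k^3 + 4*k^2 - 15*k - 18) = (k - 2)/(k^2 + 3*k - 18)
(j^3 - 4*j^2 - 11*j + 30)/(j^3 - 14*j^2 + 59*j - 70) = (j + 3)/(j - 7)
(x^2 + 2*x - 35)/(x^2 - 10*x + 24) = (x^2 + 2*x - 35)/(x^2 - 10*x + 24)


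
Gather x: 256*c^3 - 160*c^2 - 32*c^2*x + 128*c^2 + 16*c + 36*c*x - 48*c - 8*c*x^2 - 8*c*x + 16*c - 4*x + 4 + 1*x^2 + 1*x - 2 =256*c^3 - 32*c^2 - 16*c + x^2*(1 - 8*c) + x*(-32*c^2 + 28*c - 3) + 2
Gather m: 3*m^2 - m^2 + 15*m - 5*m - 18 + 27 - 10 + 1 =2*m^2 + 10*m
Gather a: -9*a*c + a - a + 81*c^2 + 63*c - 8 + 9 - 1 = -9*a*c + 81*c^2 + 63*c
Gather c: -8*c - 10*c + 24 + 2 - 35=-18*c - 9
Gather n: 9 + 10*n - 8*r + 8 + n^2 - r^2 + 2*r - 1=n^2 + 10*n - r^2 - 6*r + 16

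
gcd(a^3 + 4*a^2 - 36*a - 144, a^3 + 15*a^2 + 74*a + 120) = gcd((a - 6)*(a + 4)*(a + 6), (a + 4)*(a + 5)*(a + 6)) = a^2 + 10*a + 24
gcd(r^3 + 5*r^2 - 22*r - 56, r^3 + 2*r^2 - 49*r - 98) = r^2 + 9*r + 14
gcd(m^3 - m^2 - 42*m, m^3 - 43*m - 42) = m^2 - m - 42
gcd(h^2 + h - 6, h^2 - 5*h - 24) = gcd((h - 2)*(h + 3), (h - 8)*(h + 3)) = h + 3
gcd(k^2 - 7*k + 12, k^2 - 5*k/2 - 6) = k - 4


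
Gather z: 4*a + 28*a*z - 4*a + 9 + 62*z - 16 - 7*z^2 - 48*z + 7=-7*z^2 + z*(28*a + 14)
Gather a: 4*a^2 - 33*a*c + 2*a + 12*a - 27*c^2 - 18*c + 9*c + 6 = 4*a^2 + a*(14 - 33*c) - 27*c^2 - 9*c + 6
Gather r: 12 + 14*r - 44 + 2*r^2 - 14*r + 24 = 2*r^2 - 8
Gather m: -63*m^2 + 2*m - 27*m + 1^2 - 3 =-63*m^2 - 25*m - 2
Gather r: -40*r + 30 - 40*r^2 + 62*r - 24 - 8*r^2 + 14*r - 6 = -48*r^2 + 36*r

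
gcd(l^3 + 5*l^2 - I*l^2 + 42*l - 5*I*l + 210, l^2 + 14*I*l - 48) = l + 6*I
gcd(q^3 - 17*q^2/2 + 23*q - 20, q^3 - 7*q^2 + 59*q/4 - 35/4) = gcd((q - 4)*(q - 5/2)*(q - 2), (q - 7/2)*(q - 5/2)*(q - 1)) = q - 5/2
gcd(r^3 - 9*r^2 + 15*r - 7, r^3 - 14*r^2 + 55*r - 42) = r^2 - 8*r + 7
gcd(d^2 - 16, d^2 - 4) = 1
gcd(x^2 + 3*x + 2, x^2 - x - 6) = x + 2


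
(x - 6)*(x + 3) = x^2 - 3*x - 18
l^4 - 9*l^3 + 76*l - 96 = (l - 8)*(l - 2)^2*(l + 3)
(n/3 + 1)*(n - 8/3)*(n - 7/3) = n^3/3 - 2*n^2/3 - 79*n/27 + 56/9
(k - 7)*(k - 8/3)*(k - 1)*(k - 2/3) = k^4 - 34*k^3/3 + 319*k^2/9 - 338*k/9 + 112/9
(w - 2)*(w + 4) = w^2 + 2*w - 8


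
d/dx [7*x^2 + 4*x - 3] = 14*x + 4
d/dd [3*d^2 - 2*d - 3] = 6*d - 2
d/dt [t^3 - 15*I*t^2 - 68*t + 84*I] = 3*t^2 - 30*I*t - 68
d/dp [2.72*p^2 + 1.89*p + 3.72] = 5.44*p + 1.89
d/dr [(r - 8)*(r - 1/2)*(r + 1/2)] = 3*r^2 - 16*r - 1/4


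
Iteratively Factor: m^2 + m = (m + 1)*(m)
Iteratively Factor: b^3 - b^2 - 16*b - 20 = (b + 2)*(b^2 - 3*b - 10) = (b + 2)^2*(b - 5)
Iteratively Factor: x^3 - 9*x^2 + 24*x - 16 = (x - 4)*(x^2 - 5*x + 4) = (x - 4)^2*(x - 1)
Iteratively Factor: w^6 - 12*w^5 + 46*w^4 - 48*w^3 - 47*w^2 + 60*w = (w - 3)*(w^5 - 9*w^4 + 19*w^3 + 9*w^2 - 20*w) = (w - 3)*(w - 1)*(w^4 - 8*w^3 + 11*w^2 + 20*w) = w*(w - 3)*(w - 1)*(w^3 - 8*w^2 + 11*w + 20) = w*(w - 3)*(w - 1)*(w + 1)*(w^2 - 9*w + 20) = w*(w - 4)*(w - 3)*(w - 1)*(w + 1)*(w - 5)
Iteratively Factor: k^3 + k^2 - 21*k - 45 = (k + 3)*(k^2 - 2*k - 15) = (k + 3)^2*(k - 5)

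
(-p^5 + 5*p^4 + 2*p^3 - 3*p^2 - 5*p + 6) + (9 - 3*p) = -p^5 + 5*p^4 + 2*p^3 - 3*p^2 - 8*p + 15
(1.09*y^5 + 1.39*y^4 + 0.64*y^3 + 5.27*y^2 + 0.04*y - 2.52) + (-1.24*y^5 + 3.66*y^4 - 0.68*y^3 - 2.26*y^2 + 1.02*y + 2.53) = -0.15*y^5 + 5.05*y^4 - 0.04*y^3 + 3.01*y^2 + 1.06*y + 0.00999999999999979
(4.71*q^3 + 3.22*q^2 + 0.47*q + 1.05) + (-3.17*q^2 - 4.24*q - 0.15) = 4.71*q^3 + 0.0500000000000003*q^2 - 3.77*q + 0.9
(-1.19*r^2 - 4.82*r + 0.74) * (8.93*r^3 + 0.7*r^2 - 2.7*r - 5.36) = -10.6267*r^5 - 43.8756*r^4 + 6.4472*r^3 + 19.9104*r^2 + 23.8372*r - 3.9664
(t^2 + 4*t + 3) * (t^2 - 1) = t^4 + 4*t^3 + 2*t^2 - 4*t - 3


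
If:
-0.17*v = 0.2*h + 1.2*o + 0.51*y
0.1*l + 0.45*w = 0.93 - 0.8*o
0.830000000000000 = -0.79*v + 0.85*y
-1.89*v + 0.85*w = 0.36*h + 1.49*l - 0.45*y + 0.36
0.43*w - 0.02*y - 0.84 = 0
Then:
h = 1.83301262644847 - 3.45812590320336*y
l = 1.76260186126796 - 0.200727580485455*y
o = -0.00107184313699253*y - 0.156662441960821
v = 1.07594936708861*y - 1.05063291139241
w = 0.0465116279069767*y + 1.95348837209302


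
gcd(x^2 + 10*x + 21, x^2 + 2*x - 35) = x + 7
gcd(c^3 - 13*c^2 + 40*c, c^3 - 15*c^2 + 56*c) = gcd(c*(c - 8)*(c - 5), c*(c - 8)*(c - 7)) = c^2 - 8*c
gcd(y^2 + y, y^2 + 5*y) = y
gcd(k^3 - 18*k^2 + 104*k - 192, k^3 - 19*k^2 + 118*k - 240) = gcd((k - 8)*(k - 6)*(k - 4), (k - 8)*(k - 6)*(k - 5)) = k^2 - 14*k + 48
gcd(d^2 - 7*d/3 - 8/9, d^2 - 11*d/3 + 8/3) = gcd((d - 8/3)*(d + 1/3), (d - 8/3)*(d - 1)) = d - 8/3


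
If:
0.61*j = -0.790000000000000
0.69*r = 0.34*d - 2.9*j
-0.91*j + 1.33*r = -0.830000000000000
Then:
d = -14.11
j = -1.30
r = -1.51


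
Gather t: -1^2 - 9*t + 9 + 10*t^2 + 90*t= 10*t^2 + 81*t + 8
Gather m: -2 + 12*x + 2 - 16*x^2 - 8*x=-16*x^2 + 4*x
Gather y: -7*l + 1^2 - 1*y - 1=-7*l - y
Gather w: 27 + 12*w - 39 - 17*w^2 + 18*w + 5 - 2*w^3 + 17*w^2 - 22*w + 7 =-2*w^3 + 8*w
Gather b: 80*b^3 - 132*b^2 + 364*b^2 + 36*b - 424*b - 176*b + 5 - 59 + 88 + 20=80*b^3 + 232*b^2 - 564*b + 54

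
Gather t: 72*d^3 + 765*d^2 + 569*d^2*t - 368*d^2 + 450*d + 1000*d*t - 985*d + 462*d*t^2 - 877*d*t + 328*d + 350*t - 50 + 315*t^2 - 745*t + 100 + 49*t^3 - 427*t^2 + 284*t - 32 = 72*d^3 + 397*d^2 - 207*d + 49*t^3 + t^2*(462*d - 112) + t*(569*d^2 + 123*d - 111) + 18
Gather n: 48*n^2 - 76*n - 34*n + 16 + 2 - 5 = 48*n^2 - 110*n + 13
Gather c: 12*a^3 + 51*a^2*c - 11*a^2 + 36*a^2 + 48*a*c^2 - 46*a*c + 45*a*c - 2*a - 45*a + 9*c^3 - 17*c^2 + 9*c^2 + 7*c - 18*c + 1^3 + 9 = 12*a^3 + 25*a^2 - 47*a + 9*c^3 + c^2*(48*a - 8) + c*(51*a^2 - a - 11) + 10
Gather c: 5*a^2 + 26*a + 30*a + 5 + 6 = 5*a^2 + 56*a + 11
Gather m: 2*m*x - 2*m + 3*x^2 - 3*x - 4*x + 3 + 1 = m*(2*x - 2) + 3*x^2 - 7*x + 4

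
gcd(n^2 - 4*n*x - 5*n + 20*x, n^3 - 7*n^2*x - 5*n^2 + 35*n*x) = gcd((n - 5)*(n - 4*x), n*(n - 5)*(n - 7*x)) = n - 5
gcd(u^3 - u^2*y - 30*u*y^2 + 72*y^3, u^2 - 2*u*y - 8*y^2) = -u + 4*y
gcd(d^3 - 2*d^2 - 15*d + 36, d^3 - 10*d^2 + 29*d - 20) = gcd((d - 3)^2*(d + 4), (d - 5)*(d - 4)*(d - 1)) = 1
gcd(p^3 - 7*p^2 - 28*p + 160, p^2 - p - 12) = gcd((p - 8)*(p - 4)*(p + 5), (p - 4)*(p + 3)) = p - 4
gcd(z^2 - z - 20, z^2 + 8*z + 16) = z + 4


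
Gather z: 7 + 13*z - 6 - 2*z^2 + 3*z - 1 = -2*z^2 + 16*z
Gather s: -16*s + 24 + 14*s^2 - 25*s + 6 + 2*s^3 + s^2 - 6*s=2*s^3 + 15*s^2 - 47*s + 30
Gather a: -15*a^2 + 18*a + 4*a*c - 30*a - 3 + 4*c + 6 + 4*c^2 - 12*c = -15*a^2 + a*(4*c - 12) + 4*c^2 - 8*c + 3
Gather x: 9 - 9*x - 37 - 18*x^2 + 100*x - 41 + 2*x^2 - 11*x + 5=-16*x^2 + 80*x - 64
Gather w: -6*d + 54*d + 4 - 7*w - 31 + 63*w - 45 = 48*d + 56*w - 72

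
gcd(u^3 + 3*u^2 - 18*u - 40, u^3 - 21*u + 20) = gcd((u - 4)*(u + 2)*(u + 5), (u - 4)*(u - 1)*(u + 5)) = u^2 + u - 20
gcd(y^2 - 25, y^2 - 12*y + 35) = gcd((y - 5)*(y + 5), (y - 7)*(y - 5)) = y - 5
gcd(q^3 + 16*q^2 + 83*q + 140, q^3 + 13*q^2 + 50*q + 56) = q^2 + 11*q + 28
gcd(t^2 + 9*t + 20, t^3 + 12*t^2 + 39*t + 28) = t + 4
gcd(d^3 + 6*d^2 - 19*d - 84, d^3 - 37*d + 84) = d^2 + 3*d - 28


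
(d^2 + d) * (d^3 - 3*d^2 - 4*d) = d^5 - 2*d^4 - 7*d^3 - 4*d^2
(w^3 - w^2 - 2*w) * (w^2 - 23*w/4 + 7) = w^5 - 27*w^4/4 + 43*w^3/4 + 9*w^2/2 - 14*w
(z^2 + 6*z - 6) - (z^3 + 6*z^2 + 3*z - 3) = -z^3 - 5*z^2 + 3*z - 3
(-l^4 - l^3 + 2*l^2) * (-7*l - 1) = 7*l^5 + 8*l^4 - 13*l^3 - 2*l^2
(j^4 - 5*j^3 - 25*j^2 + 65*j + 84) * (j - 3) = j^5 - 8*j^4 - 10*j^3 + 140*j^2 - 111*j - 252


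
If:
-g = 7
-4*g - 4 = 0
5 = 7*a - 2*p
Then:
No Solution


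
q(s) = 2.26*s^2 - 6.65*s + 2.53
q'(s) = 4.52*s - 6.65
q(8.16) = 98.75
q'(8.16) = 30.23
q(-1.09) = 12.46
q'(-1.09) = -11.58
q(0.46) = -0.05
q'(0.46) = -4.57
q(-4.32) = 73.44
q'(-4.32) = -26.18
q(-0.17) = 3.73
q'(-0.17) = -7.42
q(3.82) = 10.11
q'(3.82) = 10.62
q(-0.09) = 3.15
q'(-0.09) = -7.06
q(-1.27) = 14.62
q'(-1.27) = -12.39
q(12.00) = 248.17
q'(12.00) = 47.59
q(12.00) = 248.17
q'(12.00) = 47.59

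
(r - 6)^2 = r^2 - 12*r + 36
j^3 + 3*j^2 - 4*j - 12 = (j - 2)*(j + 2)*(j + 3)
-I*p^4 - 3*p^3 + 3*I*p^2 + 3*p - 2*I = (p + 1)*(p - 2*I)*(p - I)*(-I*p + I)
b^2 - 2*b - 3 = (b - 3)*(b + 1)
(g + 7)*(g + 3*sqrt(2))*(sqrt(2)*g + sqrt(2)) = sqrt(2)*g^3 + 6*g^2 + 8*sqrt(2)*g^2 + 7*sqrt(2)*g + 48*g + 42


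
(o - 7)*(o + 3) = o^2 - 4*o - 21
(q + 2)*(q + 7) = q^2 + 9*q + 14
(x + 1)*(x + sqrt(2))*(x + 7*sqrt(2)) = x^3 + x^2 + 8*sqrt(2)*x^2 + 8*sqrt(2)*x + 14*x + 14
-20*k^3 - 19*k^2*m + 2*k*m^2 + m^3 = (-4*k + m)*(k + m)*(5*k + m)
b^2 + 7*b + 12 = (b + 3)*(b + 4)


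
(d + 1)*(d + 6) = d^2 + 7*d + 6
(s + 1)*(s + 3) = s^2 + 4*s + 3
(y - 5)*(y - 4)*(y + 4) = y^3 - 5*y^2 - 16*y + 80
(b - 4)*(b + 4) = b^2 - 16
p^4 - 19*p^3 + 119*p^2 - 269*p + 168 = (p - 8)*(p - 7)*(p - 3)*(p - 1)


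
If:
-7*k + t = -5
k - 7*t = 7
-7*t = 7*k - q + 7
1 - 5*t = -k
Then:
No Solution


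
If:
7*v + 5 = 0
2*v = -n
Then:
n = 10/7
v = -5/7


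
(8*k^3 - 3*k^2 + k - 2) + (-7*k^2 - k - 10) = 8*k^3 - 10*k^2 - 12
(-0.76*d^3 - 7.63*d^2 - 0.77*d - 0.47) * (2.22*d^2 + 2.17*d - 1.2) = -1.6872*d^5 - 18.5878*d^4 - 17.3545*d^3 + 6.4417*d^2 - 0.0958999999999999*d + 0.564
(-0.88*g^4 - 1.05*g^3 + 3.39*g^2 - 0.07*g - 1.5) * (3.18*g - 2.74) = -2.7984*g^5 - 0.9278*g^4 + 13.6572*g^3 - 9.5112*g^2 - 4.5782*g + 4.11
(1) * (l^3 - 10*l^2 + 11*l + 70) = l^3 - 10*l^2 + 11*l + 70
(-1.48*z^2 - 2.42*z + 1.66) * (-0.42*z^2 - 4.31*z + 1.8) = 0.6216*z^4 + 7.3952*z^3 + 7.069*z^2 - 11.5106*z + 2.988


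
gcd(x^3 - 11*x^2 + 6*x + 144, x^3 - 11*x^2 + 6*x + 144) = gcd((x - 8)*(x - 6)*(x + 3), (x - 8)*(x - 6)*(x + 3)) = x^3 - 11*x^2 + 6*x + 144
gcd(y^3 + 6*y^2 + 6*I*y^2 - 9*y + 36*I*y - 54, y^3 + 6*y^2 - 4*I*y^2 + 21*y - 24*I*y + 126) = y^2 + y*(6 + 3*I) + 18*I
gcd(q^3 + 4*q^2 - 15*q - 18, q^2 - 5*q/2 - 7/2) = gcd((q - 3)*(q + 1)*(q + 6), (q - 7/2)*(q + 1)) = q + 1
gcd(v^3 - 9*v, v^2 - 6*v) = v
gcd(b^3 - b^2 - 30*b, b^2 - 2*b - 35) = b + 5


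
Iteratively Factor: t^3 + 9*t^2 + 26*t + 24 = (t + 3)*(t^2 + 6*t + 8) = (t + 2)*(t + 3)*(t + 4)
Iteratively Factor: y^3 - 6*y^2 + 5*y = (y)*(y^2 - 6*y + 5) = y*(y - 1)*(y - 5)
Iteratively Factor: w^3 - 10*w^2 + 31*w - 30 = (w - 3)*(w^2 - 7*w + 10) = (w - 3)*(w - 2)*(w - 5)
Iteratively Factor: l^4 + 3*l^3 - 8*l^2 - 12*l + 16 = (l + 4)*(l^3 - l^2 - 4*l + 4) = (l - 2)*(l + 4)*(l^2 + l - 2) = (l - 2)*(l - 1)*(l + 4)*(l + 2)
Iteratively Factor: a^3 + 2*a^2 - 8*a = (a + 4)*(a^2 - 2*a) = (a - 2)*(a + 4)*(a)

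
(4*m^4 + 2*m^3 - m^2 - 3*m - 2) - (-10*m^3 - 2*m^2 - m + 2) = 4*m^4 + 12*m^3 + m^2 - 2*m - 4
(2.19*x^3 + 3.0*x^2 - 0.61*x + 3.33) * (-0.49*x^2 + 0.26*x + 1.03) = -1.0731*x^5 - 0.9006*x^4 + 3.3346*x^3 + 1.2997*x^2 + 0.2375*x + 3.4299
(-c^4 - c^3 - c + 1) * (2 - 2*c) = 2*c^5 - 2*c^3 + 2*c^2 - 4*c + 2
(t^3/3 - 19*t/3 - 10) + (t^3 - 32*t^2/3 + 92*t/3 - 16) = 4*t^3/3 - 32*t^2/3 + 73*t/3 - 26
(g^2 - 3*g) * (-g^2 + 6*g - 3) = -g^4 + 9*g^3 - 21*g^2 + 9*g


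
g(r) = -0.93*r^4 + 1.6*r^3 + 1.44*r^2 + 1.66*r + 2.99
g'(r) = -3.72*r^3 + 4.8*r^2 + 2.88*r + 1.66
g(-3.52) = -197.57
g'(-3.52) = 213.24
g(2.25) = 8.41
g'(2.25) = -9.93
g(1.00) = 6.76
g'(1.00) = 5.62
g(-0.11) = 2.82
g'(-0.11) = 1.41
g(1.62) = 9.86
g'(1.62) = 3.11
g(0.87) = 6.04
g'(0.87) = 5.35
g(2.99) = -10.73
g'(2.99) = -46.26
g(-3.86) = -280.44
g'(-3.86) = 276.01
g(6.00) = -794.89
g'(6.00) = -611.78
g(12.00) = -16289.41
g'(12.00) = -5700.74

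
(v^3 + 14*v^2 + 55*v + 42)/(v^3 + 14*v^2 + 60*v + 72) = (v^2 + 8*v + 7)/(v^2 + 8*v + 12)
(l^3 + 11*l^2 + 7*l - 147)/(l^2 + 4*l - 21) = l + 7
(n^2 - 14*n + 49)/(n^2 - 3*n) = (n^2 - 14*n + 49)/(n*(n - 3))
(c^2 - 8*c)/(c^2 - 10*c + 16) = c/(c - 2)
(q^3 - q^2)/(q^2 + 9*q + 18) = q^2*(q - 1)/(q^2 + 9*q + 18)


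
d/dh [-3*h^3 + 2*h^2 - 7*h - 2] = -9*h^2 + 4*h - 7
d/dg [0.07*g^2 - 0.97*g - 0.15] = 0.14*g - 0.97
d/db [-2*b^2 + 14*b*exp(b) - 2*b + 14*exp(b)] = 14*b*exp(b) - 4*b + 28*exp(b) - 2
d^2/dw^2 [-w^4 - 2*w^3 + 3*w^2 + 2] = -12*w^2 - 12*w + 6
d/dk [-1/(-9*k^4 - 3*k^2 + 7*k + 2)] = (-36*k^3 - 6*k + 7)/(9*k^4 + 3*k^2 - 7*k - 2)^2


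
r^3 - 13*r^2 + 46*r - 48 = (r - 8)*(r - 3)*(r - 2)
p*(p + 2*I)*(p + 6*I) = p^3 + 8*I*p^2 - 12*p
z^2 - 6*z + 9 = (z - 3)^2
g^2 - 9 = (g - 3)*(g + 3)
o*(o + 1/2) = o^2 + o/2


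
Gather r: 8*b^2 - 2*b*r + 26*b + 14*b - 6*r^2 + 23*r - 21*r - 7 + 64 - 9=8*b^2 + 40*b - 6*r^2 + r*(2 - 2*b) + 48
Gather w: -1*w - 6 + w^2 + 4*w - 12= w^2 + 3*w - 18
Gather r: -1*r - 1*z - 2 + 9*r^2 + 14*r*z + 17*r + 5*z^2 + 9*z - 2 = 9*r^2 + r*(14*z + 16) + 5*z^2 + 8*z - 4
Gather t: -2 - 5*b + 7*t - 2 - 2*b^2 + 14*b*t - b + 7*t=-2*b^2 - 6*b + t*(14*b + 14) - 4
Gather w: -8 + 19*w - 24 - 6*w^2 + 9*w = -6*w^2 + 28*w - 32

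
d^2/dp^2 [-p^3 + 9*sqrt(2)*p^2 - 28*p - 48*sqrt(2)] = -6*p + 18*sqrt(2)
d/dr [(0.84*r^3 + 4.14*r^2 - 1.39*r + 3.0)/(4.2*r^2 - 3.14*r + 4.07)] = (3.528*r^4 - 5.2752*r^3 + 3.0948*r^2 + 8.4996*r + 3.7627)/(17.64*r^4 - 26.376*r^3 + 44.0476*r^2 - 25.5596*r + 16.5649)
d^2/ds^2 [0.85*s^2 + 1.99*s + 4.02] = 1.70000000000000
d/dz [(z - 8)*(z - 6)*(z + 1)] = 3*z^2 - 26*z + 34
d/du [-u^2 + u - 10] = 1 - 2*u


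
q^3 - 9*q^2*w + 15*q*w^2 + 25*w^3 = (q - 5*w)^2*(q + w)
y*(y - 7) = y^2 - 7*y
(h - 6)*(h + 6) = h^2 - 36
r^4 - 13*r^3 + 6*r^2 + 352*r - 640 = (r - 8)^2*(r - 2)*(r + 5)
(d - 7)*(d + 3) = d^2 - 4*d - 21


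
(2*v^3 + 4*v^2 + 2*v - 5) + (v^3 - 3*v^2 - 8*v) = 3*v^3 + v^2 - 6*v - 5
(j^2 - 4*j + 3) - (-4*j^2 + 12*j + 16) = 5*j^2 - 16*j - 13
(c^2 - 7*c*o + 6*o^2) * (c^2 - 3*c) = c^4 - 7*c^3*o - 3*c^3 + 6*c^2*o^2 + 21*c^2*o - 18*c*o^2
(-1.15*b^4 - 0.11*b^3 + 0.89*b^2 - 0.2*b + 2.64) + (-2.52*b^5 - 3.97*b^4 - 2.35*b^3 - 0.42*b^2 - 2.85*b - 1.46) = -2.52*b^5 - 5.12*b^4 - 2.46*b^3 + 0.47*b^2 - 3.05*b + 1.18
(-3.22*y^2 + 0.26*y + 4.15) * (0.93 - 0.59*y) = 1.8998*y^3 - 3.148*y^2 - 2.2067*y + 3.8595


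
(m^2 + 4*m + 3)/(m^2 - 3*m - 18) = (m + 1)/(m - 6)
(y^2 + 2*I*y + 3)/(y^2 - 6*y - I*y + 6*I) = (y + 3*I)/(y - 6)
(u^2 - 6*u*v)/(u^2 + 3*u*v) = (u - 6*v)/(u + 3*v)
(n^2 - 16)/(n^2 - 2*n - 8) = (n + 4)/(n + 2)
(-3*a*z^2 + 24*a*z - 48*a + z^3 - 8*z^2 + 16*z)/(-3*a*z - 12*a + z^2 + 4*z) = (z^2 - 8*z + 16)/(z + 4)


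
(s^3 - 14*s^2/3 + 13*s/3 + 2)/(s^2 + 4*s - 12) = (s^2 - 8*s/3 - 1)/(s + 6)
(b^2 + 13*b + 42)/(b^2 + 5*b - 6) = (b + 7)/(b - 1)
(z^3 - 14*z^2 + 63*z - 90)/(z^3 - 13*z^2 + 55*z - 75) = (z - 6)/(z - 5)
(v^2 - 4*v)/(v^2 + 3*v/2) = 2*(v - 4)/(2*v + 3)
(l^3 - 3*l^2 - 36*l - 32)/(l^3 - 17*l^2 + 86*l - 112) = (l^2 + 5*l + 4)/(l^2 - 9*l + 14)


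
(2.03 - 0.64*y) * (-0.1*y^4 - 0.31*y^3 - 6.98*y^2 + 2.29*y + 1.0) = 0.064*y^5 - 0.00459999999999999*y^4 + 3.8379*y^3 - 15.635*y^2 + 4.0087*y + 2.03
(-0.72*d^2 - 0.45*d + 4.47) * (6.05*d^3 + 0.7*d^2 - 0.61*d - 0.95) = -4.356*d^5 - 3.2265*d^4 + 27.1677*d^3 + 4.0875*d^2 - 2.2992*d - 4.2465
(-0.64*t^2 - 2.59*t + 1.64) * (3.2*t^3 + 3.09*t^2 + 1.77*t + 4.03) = -2.048*t^5 - 10.2656*t^4 - 3.8879*t^3 - 2.0959*t^2 - 7.5349*t + 6.6092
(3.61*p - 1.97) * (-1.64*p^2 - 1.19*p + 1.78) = -5.9204*p^3 - 1.0651*p^2 + 8.7701*p - 3.5066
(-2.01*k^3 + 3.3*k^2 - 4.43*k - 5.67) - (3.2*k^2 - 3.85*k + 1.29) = -2.01*k^3 + 0.0999999999999996*k^2 - 0.58*k - 6.96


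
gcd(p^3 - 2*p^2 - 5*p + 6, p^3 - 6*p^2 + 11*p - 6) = p^2 - 4*p + 3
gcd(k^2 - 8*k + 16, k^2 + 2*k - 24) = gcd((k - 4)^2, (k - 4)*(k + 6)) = k - 4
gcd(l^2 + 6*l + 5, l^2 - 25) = l + 5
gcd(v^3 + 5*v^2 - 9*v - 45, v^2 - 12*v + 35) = 1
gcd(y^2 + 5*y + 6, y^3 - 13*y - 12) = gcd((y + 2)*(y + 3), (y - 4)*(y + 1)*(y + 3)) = y + 3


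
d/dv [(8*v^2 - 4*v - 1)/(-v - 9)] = (-8*v^2 - 144*v + 35)/(v^2 + 18*v + 81)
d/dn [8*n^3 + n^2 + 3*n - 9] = 24*n^2 + 2*n + 3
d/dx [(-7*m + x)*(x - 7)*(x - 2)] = -14*m*x + 63*m + 3*x^2 - 18*x + 14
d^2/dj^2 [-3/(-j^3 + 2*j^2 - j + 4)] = 6*((2 - 3*j)*(j^3 - 2*j^2 + j - 4) + (3*j^2 - 4*j + 1)^2)/(j^3 - 2*j^2 + j - 4)^3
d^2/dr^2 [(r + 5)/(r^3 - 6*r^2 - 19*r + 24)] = 2*((r + 5)*(-3*r^2 + 12*r + 19)^2 + (-3*r^2 + 12*r - 3*(r - 2)*(r + 5) + 19)*(r^3 - 6*r^2 - 19*r + 24))/(r^3 - 6*r^2 - 19*r + 24)^3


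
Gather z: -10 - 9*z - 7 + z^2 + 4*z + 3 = z^2 - 5*z - 14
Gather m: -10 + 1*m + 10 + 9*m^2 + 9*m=9*m^2 + 10*m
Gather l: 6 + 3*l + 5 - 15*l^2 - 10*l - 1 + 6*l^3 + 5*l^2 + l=6*l^3 - 10*l^2 - 6*l + 10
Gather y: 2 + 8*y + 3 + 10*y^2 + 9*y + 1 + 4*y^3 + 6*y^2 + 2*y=4*y^3 + 16*y^2 + 19*y + 6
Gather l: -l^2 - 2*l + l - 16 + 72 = -l^2 - l + 56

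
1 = 1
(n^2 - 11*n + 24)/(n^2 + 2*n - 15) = (n - 8)/(n + 5)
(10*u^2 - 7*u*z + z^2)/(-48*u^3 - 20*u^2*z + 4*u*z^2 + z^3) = (-10*u^2 + 7*u*z - z^2)/(48*u^3 + 20*u^2*z - 4*u*z^2 - z^3)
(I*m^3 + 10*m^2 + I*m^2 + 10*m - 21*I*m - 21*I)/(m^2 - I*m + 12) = (I*m^3 + m^2*(10 + I) + m*(10 - 21*I) - 21*I)/(m^2 - I*m + 12)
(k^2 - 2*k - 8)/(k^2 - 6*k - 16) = (k - 4)/(k - 8)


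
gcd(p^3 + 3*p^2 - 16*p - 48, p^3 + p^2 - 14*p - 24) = p^2 - p - 12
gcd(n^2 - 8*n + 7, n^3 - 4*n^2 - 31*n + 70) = n - 7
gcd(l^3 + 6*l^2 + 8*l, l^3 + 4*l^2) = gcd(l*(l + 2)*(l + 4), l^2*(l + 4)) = l^2 + 4*l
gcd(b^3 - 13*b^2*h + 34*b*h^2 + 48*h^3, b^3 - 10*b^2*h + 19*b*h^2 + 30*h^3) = b^2 - 5*b*h - 6*h^2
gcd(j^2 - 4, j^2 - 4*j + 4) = j - 2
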